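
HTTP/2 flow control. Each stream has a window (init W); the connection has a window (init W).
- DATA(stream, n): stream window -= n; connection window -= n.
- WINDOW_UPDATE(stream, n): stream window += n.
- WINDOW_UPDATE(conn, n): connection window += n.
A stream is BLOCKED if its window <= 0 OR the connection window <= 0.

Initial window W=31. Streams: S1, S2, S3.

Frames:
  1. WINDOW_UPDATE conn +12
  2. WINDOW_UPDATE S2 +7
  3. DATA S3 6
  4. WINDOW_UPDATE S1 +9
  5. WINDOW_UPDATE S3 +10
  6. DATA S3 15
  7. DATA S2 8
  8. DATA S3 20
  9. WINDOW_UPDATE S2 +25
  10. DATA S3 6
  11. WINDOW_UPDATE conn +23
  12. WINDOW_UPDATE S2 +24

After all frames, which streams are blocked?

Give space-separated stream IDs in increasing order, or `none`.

Answer: S3

Derivation:
Op 1: conn=43 S1=31 S2=31 S3=31 blocked=[]
Op 2: conn=43 S1=31 S2=38 S3=31 blocked=[]
Op 3: conn=37 S1=31 S2=38 S3=25 blocked=[]
Op 4: conn=37 S1=40 S2=38 S3=25 blocked=[]
Op 5: conn=37 S1=40 S2=38 S3=35 blocked=[]
Op 6: conn=22 S1=40 S2=38 S3=20 blocked=[]
Op 7: conn=14 S1=40 S2=30 S3=20 blocked=[]
Op 8: conn=-6 S1=40 S2=30 S3=0 blocked=[1, 2, 3]
Op 9: conn=-6 S1=40 S2=55 S3=0 blocked=[1, 2, 3]
Op 10: conn=-12 S1=40 S2=55 S3=-6 blocked=[1, 2, 3]
Op 11: conn=11 S1=40 S2=55 S3=-6 blocked=[3]
Op 12: conn=11 S1=40 S2=79 S3=-6 blocked=[3]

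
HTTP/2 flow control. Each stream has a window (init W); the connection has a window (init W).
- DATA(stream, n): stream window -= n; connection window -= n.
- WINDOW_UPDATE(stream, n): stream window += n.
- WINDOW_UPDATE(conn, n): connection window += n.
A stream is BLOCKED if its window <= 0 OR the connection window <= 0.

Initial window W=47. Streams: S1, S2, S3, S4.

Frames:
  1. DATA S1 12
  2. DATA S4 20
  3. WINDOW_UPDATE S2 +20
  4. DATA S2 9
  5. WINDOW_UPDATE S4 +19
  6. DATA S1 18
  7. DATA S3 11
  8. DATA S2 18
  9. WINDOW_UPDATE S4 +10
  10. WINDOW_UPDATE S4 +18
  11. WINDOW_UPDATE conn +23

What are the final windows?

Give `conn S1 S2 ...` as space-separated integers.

Answer: -18 17 40 36 74

Derivation:
Op 1: conn=35 S1=35 S2=47 S3=47 S4=47 blocked=[]
Op 2: conn=15 S1=35 S2=47 S3=47 S4=27 blocked=[]
Op 3: conn=15 S1=35 S2=67 S3=47 S4=27 blocked=[]
Op 4: conn=6 S1=35 S2=58 S3=47 S4=27 blocked=[]
Op 5: conn=6 S1=35 S2=58 S3=47 S4=46 blocked=[]
Op 6: conn=-12 S1=17 S2=58 S3=47 S4=46 blocked=[1, 2, 3, 4]
Op 7: conn=-23 S1=17 S2=58 S3=36 S4=46 blocked=[1, 2, 3, 4]
Op 8: conn=-41 S1=17 S2=40 S3=36 S4=46 blocked=[1, 2, 3, 4]
Op 9: conn=-41 S1=17 S2=40 S3=36 S4=56 blocked=[1, 2, 3, 4]
Op 10: conn=-41 S1=17 S2=40 S3=36 S4=74 blocked=[1, 2, 3, 4]
Op 11: conn=-18 S1=17 S2=40 S3=36 S4=74 blocked=[1, 2, 3, 4]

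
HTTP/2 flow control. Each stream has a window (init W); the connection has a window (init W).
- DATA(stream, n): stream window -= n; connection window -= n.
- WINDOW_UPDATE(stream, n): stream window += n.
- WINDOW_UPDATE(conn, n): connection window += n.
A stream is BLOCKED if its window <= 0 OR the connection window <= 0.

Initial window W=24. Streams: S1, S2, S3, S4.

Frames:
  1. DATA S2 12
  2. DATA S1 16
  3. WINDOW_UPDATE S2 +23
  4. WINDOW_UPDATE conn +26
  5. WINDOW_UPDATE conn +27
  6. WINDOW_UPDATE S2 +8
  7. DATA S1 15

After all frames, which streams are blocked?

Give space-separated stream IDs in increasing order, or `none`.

Op 1: conn=12 S1=24 S2=12 S3=24 S4=24 blocked=[]
Op 2: conn=-4 S1=8 S2=12 S3=24 S4=24 blocked=[1, 2, 3, 4]
Op 3: conn=-4 S1=8 S2=35 S3=24 S4=24 blocked=[1, 2, 3, 4]
Op 4: conn=22 S1=8 S2=35 S3=24 S4=24 blocked=[]
Op 5: conn=49 S1=8 S2=35 S3=24 S4=24 blocked=[]
Op 6: conn=49 S1=8 S2=43 S3=24 S4=24 blocked=[]
Op 7: conn=34 S1=-7 S2=43 S3=24 S4=24 blocked=[1]

Answer: S1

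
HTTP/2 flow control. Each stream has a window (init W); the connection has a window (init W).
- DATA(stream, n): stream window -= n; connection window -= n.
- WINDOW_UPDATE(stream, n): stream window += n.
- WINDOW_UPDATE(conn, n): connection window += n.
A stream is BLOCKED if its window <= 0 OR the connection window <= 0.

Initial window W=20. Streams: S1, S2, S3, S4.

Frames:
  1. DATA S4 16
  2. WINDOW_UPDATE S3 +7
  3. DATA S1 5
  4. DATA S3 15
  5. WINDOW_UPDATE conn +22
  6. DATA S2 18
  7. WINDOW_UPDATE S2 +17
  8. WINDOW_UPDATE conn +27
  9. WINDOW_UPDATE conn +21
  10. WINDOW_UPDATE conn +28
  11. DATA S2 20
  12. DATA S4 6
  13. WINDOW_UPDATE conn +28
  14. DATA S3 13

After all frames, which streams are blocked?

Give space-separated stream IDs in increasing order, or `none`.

Op 1: conn=4 S1=20 S2=20 S3=20 S4=4 blocked=[]
Op 2: conn=4 S1=20 S2=20 S3=27 S4=4 blocked=[]
Op 3: conn=-1 S1=15 S2=20 S3=27 S4=4 blocked=[1, 2, 3, 4]
Op 4: conn=-16 S1=15 S2=20 S3=12 S4=4 blocked=[1, 2, 3, 4]
Op 5: conn=6 S1=15 S2=20 S3=12 S4=4 blocked=[]
Op 6: conn=-12 S1=15 S2=2 S3=12 S4=4 blocked=[1, 2, 3, 4]
Op 7: conn=-12 S1=15 S2=19 S3=12 S4=4 blocked=[1, 2, 3, 4]
Op 8: conn=15 S1=15 S2=19 S3=12 S4=4 blocked=[]
Op 9: conn=36 S1=15 S2=19 S3=12 S4=4 blocked=[]
Op 10: conn=64 S1=15 S2=19 S3=12 S4=4 blocked=[]
Op 11: conn=44 S1=15 S2=-1 S3=12 S4=4 blocked=[2]
Op 12: conn=38 S1=15 S2=-1 S3=12 S4=-2 blocked=[2, 4]
Op 13: conn=66 S1=15 S2=-1 S3=12 S4=-2 blocked=[2, 4]
Op 14: conn=53 S1=15 S2=-1 S3=-1 S4=-2 blocked=[2, 3, 4]

Answer: S2 S3 S4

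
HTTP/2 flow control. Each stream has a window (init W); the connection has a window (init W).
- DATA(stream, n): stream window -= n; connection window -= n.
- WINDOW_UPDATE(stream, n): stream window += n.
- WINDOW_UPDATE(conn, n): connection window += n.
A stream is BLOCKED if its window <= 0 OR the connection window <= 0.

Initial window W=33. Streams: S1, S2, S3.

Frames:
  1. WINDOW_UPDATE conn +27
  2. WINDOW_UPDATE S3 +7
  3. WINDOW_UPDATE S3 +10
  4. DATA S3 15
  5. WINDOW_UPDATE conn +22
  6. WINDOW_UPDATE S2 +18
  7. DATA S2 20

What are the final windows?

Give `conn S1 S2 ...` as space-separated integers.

Answer: 47 33 31 35

Derivation:
Op 1: conn=60 S1=33 S2=33 S3=33 blocked=[]
Op 2: conn=60 S1=33 S2=33 S3=40 blocked=[]
Op 3: conn=60 S1=33 S2=33 S3=50 blocked=[]
Op 4: conn=45 S1=33 S2=33 S3=35 blocked=[]
Op 5: conn=67 S1=33 S2=33 S3=35 blocked=[]
Op 6: conn=67 S1=33 S2=51 S3=35 blocked=[]
Op 7: conn=47 S1=33 S2=31 S3=35 blocked=[]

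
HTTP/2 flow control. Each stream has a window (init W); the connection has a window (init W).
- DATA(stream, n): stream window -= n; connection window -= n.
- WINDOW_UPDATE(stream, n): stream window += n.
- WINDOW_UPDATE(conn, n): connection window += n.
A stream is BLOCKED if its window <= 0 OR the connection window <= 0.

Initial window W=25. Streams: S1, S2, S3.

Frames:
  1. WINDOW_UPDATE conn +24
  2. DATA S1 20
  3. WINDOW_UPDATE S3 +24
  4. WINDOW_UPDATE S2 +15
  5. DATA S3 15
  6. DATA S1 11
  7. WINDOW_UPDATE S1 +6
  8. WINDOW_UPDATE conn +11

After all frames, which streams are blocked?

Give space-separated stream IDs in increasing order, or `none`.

Op 1: conn=49 S1=25 S2=25 S3=25 blocked=[]
Op 2: conn=29 S1=5 S2=25 S3=25 blocked=[]
Op 3: conn=29 S1=5 S2=25 S3=49 blocked=[]
Op 4: conn=29 S1=5 S2=40 S3=49 blocked=[]
Op 5: conn=14 S1=5 S2=40 S3=34 blocked=[]
Op 6: conn=3 S1=-6 S2=40 S3=34 blocked=[1]
Op 7: conn=3 S1=0 S2=40 S3=34 blocked=[1]
Op 8: conn=14 S1=0 S2=40 S3=34 blocked=[1]

Answer: S1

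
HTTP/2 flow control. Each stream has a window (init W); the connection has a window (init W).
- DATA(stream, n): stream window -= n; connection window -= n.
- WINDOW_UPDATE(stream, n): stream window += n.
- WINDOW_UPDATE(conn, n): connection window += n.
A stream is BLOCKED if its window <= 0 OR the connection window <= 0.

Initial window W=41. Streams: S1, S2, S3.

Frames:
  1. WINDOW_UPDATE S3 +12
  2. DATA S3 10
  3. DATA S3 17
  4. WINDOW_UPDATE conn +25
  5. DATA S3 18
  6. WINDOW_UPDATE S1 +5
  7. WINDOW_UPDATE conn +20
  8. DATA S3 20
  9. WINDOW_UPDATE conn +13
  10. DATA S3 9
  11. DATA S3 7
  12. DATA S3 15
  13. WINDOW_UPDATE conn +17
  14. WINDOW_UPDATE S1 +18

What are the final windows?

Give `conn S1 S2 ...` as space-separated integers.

Op 1: conn=41 S1=41 S2=41 S3=53 blocked=[]
Op 2: conn=31 S1=41 S2=41 S3=43 blocked=[]
Op 3: conn=14 S1=41 S2=41 S3=26 blocked=[]
Op 4: conn=39 S1=41 S2=41 S3=26 blocked=[]
Op 5: conn=21 S1=41 S2=41 S3=8 blocked=[]
Op 6: conn=21 S1=46 S2=41 S3=8 blocked=[]
Op 7: conn=41 S1=46 S2=41 S3=8 blocked=[]
Op 8: conn=21 S1=46 S2=41 S3=-12 blocked=[3]
Op 9: conn=34 S1=46 S2=41 S3=-12 blocked=[3]
Op 10: conn=25 S1=46 S2=41 S3=-21 blocked=[3]
Op 11: conn=18 S1=46 S2=41 S3=-28 blocked=[3]
Op 12: conn=3 S1=46 S2=41 S3=-43 blocked=[3]
Op 13: conn=20 S1=46 S2=41 S3=-43 blocked=[3]
Op 14: conn=20 S1=64 S2=41 S3=-43 blocked=[3]

Answer: 20 64 41 -43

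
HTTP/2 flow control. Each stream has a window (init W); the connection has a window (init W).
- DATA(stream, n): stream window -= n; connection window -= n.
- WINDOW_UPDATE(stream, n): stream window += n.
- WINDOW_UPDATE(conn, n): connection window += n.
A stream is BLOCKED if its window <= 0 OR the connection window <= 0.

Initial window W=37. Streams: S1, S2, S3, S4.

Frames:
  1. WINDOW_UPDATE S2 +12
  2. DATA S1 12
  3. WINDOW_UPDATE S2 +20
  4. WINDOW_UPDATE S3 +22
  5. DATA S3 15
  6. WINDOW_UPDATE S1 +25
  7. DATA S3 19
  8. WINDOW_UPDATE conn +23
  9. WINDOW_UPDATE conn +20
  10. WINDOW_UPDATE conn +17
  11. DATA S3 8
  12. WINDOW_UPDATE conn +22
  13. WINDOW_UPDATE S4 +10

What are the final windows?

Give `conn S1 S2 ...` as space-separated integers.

Op 1: conn=37 S1=37 S2=49 S3=37 S4=37 blocked=[]
Op 2: conn=25 S1=25 S2=49 S3=37 S4=37 blocked=[]
Op 3: conn=25 S1=25 S2=69 S3=37 S4=37 blocked=[]
Op 4: conn=25 S1=25 S2=69 S3=59 S4=37 blocked=[]
Op 5: conn=10 S1=25 S2=69 S3=44 S4=37 blocked=[]
Op 6: conn=10 S1=50 S2=69 S3=44 S4=37 blocked=[]
Op 7: conn=-9 S1=50 S2=69 S3=25 S4=37 blocked=[1, 2, 3, 4]
Op 8: conn=14 S1=50 S2=69 S3=25 S4=37 blocked=[]
Op 9: conn=34 S1=50 S2=69 S3=25 S4=37 blocked=[]
Op 10: conn=51 S1=50 S2=69 S3=25 S4=37 blocked=[]
Op 11: conn=43 S1=50 S2=69 S3=17 S4=37 blocked=[]
Op 12: conn=65 S1=50 S2=69 S3=17 S4=37 blocked=[]
Op 13: conn=65 S1=50 S2=69 S3=17 S4=47 blocked=[]

Answer: 65 50 69 17 47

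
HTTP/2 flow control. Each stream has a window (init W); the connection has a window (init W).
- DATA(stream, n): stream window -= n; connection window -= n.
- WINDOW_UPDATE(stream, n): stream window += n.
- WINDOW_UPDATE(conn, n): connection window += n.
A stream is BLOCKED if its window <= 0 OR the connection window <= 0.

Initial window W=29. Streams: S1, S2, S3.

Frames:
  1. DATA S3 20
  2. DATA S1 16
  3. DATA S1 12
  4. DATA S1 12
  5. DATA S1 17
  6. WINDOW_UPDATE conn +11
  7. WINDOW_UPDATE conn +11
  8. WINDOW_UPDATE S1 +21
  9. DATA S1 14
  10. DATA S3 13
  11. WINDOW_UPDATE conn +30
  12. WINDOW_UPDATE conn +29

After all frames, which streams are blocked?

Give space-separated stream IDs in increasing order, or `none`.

Answer: S1 S3

Derivation:
Op 1: conn=9 S1=29 S2=29 S3=9 blocked=[]
Op 2: conn=-7 S1=13 S2=29 S3=9 blocked=[1, 2, 3]
Op 3: conn=-19 S1=1 S2=29 S3=9 blocked=[1, 2, 3]
Op 4: conn=-31 S1=-11 S2=29 S3=9 blocked=[1, 2, 3]
Op 5: conn=-48 S1=-28 S2=29 S3=9 blocked=[1, 2, 3]
Op 6: conn=-37 S1=-28 S2=29 S3=9 blocked=[1, 2, 3]
Op 7: conn=-26 S1=-28 S2=29 S3=9 blocked=[1, 2, 3]
Op 8: conn=-26 S1=-7 S2=29 S3=9 blocked=[1, 2, 3]
Op 9: conn=-40 S1=-21 S2=29 S3=9 blocked=[1, 2, 3]
Op 10: conn=-53 S1=-21 S2=29 S3=-4 blocked=[1, 2, 3]
Op 11: conn=-23 S1=-21 S2=29 S3=-4 blocked=[1, 2, 3]
Op 12: conn=6 S1=-21 S2=29 S3=-4 blocked=[1, 3]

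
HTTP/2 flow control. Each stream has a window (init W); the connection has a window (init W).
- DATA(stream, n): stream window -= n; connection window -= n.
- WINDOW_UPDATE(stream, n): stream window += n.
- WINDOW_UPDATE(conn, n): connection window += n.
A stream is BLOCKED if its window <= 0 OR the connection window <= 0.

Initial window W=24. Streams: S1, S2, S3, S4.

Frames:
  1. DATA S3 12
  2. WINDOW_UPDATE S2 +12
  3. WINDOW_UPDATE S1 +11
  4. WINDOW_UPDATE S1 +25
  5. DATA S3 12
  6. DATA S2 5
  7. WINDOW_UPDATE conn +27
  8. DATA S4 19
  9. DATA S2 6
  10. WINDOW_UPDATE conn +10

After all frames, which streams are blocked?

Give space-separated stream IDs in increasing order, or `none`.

Op 1: conn=12 S1=24 S2=24 S3=12 S4=24 blocked=[]
Op 2: conn=12 S1=24 S2=36 S3=12 S4=24 blocked=[]
Op 3: conn=12 S1=35 S2=36 S3=12 S4=24 blocked=[]
Op 4: conn=12 S1=60 S2=36 S3=12 S4=24 blocked=[]
Op 5: conn=0 S1=60 S2=36 S3=0 S4=24 blocked=[1, 2, 3, 4]
Op 6: conn=-5 S1=60 S2=31 S3=0 S4=24 blocked=[1, 2, 3, 4]
Op 7: conn=22 S1=60 S2=31 S3=0 S4=24 blocked=[3]
Op 8: conn=3 S1=60 S2=31 S3=0 S4=5 blocked=[3]
Op 9: conn=-3 S1=60 S2=25 S3=0 S4=5 blocked=[1, 2, 3, 4]
Op 10: conn=7 S1=60 S2=25 S3=0 S4=5 blocked=[3]

Answer: S3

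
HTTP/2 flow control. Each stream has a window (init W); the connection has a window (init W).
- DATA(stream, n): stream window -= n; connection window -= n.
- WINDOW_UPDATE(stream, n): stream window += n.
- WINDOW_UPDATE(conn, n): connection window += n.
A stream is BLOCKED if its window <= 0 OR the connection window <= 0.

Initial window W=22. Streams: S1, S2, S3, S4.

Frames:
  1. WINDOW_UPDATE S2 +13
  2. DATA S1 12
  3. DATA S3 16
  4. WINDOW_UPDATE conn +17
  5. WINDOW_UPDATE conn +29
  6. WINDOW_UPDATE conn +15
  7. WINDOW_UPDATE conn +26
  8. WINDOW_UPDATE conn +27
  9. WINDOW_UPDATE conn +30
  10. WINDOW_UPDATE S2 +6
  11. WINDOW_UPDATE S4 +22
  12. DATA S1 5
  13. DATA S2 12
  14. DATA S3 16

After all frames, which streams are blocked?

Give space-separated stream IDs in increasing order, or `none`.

Answer: S3

Derivation:
Op 1: conn=22 S1=22 S2=35 S3=22 S4=22 blocked=[]
Op 2: conn=10 S1=10 S2=35 S3=22 S4=22 blocked=[]
Op 3: conn=-6 S1=10 S2=35 S3=6 S4=22 blocked=[1, 2, 3, 4]
Op 4: conn=11 S1=10 S2=35 S3=6 S4=22 blocked=[]
Op 5: conn=40 S1=10 S2=35 S3=6 S4=22 blocked=[]
Op 6: conn=55 S1=10 S2=35 S3=6 S4=22 blocked=[]
Op 7: conn=81 S1=10 S2=35 S3=6 S4=22 blocked=[]
Op 8: conn=108 S1=10 S2=35 S3=6 S4=22 blocked=[]
Op 9: conn=138 S1=10 S2=35 S3=6 S4=22 blocked=[]
Op 10: conn=138 S1=10 S2=41 S3=6 S4=22 blocked=[]
Op 11: conn=138 S1=10 S2=41 S3=6 S4=44 blocked=[]
Op 12: conn=133 S1=5 S2=41 S3=6 S4=44 blocked=[]
Op 13: conn=121 S1=5 S2=29 S3=6 S4=44 blocked=[]
Op 14: conn=105 S1=5 S2=29 S3=-10 S4=44 blocked=[3]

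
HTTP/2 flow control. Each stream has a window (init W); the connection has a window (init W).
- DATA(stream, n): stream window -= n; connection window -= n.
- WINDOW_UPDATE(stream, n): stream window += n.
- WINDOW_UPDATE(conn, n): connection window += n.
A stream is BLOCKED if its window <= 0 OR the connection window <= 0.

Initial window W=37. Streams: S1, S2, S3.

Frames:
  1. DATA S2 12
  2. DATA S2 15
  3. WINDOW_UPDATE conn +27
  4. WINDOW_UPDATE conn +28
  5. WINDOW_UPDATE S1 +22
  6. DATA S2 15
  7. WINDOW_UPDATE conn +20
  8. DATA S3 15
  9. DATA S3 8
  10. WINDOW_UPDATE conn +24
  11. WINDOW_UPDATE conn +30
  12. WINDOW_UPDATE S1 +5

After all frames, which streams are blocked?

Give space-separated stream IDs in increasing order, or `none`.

Op 1: conn=25 S1=37 S2=25 S3=37 blocked=[]
Op 2: conn=10 S1=37 S2=10 S3=37 blocked=[]
Op 3: conn=37 S1=37 S2=10 S3=37 blocked=[]
Op 4: conn=65 S1=37 S2=10 S3=37 blocked=[]
Op 5: conn=65 S1=59 S2=10 S3=37 blocked=[]
Op 6: conn=50 S1=59 S2=-5 S3=37 blocked=[2]
Op 7: conn=70 S1=59 S2=-5 S3=37 blocked=[2]
Op 8: conn=55 S1=59 S2=-5 S3=22 blocked=[2]
Op 9: conn=47 S1=59 S2=-5 S3=14 blocked=[2]
Op 10: conn=71 S1=59 S2=-5 S3=14 blocked=[2]
Op 11: conn=101 S1=59 S2=-5 S3=14 blocked=[2]
Op 12: conn=101 S1=64 S2=-5 S3=14 blocked=[2]

Answer: S2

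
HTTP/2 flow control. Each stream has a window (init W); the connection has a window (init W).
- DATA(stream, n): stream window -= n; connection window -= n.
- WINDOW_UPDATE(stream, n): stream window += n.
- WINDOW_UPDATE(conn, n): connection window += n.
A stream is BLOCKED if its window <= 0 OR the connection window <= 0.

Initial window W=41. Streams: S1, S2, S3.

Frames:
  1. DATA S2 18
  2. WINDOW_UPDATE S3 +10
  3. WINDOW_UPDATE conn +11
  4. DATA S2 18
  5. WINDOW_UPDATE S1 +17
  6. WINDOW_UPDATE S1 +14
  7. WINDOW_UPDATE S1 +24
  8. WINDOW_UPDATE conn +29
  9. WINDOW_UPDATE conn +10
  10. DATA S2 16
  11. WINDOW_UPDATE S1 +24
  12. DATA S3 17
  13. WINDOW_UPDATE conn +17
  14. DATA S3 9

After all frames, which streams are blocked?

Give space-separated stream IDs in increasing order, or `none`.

Answer: S2

Derivation:
Op 1: conn=23 S1=41 S2=23 S3=41 blocked=[]
Op 2: conn=23 S1=41 S2=23 S3=51 blocked=[]
Op 3: conn=34 S1=41 S2=23 S3=51 blocked=[]
Op 4: conn=16 S1=41 S2=5 S3=51 blocked=[]
Op 5: conn=16 S1=58 S2=5 S3=51 blocked=[]
Op 6: conn=16 S1=72 S2=5 S3=51 blocked=[]
Op 7: conn=16 S1=96 S2=5 S3=51 blocked=[]
Op 8: conn=45 S1=96 S2=5 S3=51 blocked=[]
Op 9: conn=55 S1=96 S2=5 S3=51 blocked=[]
Op 10: conn=39 S1=96 S2=-11 S3=51 blocked=[2]
Op 11: conn=39 S1=120 S2=-11 S3=51 blocked=[2]
Op 12: conn=22 S1=120 S2=-11 S3=34 blocked=[2]
Op 13: conn=39 S1=120 S2=-11 S3=34 blocked=[2]
Op 14: conn=30 S1=120 S2=-11 S3=25 blocked=[2]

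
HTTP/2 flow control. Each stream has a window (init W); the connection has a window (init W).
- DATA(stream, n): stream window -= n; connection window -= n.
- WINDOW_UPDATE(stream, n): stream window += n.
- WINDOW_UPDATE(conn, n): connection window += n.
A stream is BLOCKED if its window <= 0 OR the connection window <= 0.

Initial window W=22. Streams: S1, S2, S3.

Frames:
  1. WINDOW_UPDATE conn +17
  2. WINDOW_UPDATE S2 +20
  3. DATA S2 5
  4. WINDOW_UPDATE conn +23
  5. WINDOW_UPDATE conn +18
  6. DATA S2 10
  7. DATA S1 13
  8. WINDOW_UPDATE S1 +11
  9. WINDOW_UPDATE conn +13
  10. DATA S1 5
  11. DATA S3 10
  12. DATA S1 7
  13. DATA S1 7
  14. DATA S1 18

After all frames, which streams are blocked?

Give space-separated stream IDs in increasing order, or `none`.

Op 1: conn=39 S1=22 S2=22 S3=22 blocked=[]
Op 2: conn=39 S1=22 S2=42 S3=22 blocked=[]
Op 3: conn=34 S1=22 S2=37 S3=22 blocked=[]
Op 4: conn=57 S1=22 S2=37 S3=22 blocked=[]
Op 5: conn=75 S1=22 S2=37 S3=22 blocked=[]
Op 6: conn=65 S1=22 S2=27 S3=22 blocked=[]
Op 7: conn=52 S1=9 S2=27 S3=22 blocked=[]
Op 8: conn=52 S1=20 S2=27 S3=22 blocked=[]
Op 9: conn=65 S1=20 S2=27 S3=22 blocked=[]
Op 10: conn=60 S1=15 S2=27 S3=22 blocked=[]
Op 11: conn=50 S1=15 S2=27 S3=12 blocked=[]
Op 12: conn=43 S1=8 S2=27 S3=12 blocked=[]
Op 13: conn=36 S1=1 S2=27 S3=12 blocked=[]
Op 14: conn=18 S1=-17 S2=27 S3=12 blocked=[1]

Answer: S1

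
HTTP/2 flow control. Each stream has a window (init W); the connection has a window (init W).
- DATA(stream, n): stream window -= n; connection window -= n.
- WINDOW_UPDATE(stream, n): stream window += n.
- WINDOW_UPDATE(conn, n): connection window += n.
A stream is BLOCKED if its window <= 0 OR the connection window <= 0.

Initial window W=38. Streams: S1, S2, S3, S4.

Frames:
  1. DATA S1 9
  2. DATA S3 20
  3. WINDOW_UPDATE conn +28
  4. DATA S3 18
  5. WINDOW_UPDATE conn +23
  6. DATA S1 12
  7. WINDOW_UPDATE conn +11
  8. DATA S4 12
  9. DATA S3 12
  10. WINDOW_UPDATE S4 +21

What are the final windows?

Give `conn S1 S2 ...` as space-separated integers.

Answer: 17 17 38 -12 47

Derivation:
Op 1: conn=29 S1=29 S2=38 S3=38 S4=38 blocked=[]
Op 2: conn=9 S1=29 S2=38 S3=18 S4=38 blocked=[]
Op 3: conn=37 S1=29 S2=38 S3=18 S4=38 blocked=[]
Op 4: conn=19 S1=29 S2=38 S3=0 S4=38 blocked=[3]
Op 5: conn=42 S1=29 S2=38 S3=0 S4=38 blocked=[3]
Op 6: conn=30 S1=17 S2=38 S3=0 S4=38 blocked=[3]
Op 7: conn=41 S1=17 S2=38 S3=0 S4=38 blocked=[3]
Op 8: conn=29 S1=17 S2=38 S3=0 S4=26 blocked=[3]
Op 9: conn=17 S1=17 S2=38 S3=-12 S4=26 blocked=[3]
Op 10: conn=17 S1=17 S2=38 S3=-12 S4=47 blocked=[3]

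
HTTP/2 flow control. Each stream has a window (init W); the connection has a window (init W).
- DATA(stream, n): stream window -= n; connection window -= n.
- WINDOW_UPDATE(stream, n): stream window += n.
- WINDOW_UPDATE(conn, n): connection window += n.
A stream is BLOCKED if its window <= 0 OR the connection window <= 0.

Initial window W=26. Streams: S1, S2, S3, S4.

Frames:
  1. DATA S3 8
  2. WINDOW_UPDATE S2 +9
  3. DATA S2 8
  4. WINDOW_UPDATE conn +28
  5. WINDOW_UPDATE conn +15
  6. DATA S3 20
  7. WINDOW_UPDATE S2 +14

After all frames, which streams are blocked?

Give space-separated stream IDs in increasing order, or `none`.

Answer: S3

Derivation:
Op 1: conn=18 S1=26 S2=26 S3=18 S4=26 blocked=[]
Op 2: conn=18 S1=26 S2=35 S3=18 S4=26 blocked=[]
Op 3: conn=10 S1=26 S2=27 S3=18 S4=26 blocked=[]
Op 4: conn=38 S1=26 S2=27 S3=18 S4=26 blocked=[]
Op 5: conn=53 S1=26 S2=27 S3=18 S4=26 blocked=[]
Op 6: conn=33 S1=26 S2=27 S3=-2 S4=26 blocked=[3]
Op 7: conn=33 S1=26 S2=41 S3=-2 S4=26 blocked=[3]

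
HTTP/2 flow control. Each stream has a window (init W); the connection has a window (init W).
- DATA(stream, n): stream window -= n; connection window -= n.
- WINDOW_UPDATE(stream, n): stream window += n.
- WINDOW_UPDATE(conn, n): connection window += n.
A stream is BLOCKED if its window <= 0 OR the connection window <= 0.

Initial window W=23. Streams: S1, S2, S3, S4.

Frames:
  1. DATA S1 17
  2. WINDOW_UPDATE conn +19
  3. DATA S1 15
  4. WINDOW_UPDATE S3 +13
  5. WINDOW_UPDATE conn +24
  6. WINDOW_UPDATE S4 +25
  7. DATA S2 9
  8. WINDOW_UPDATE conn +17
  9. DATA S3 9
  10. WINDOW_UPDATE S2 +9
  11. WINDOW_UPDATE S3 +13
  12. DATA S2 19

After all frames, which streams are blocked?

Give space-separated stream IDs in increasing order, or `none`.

Answer: S1

Derivation:
Op 1: conn=6 S1=6 S2=23 S3=23 S4=23 blocked=[]
Op 2: conn=25 S1=6 S2=23 S3=23 S4=23 blocked=[]
Op 3: conn=10 S1=-9 S2=23 S3=23 S4=23 blocked=[1]
Op 4: conn=10 S1=-9 S2=23 S3=36 S4=23 blocked=[1]
Op 5: conn=34 S1=-9 S2=23 S3=36 S4=23 blocked=[1]
Op 6: conn=34 S1=-9 S2=23 S3=36 S4=48 blocked=[1]
Op 7: conn=25 S1=-9 S2=14 S3=36 S4=48 blocked=[1]
Op 8: conn=42 S1=-9 S2=14 S3=36 S4=48 blocked=[1]
Op 9: conn=33 S1=-9 S2=14 S3=27 S4=48 blocked=[1]
Op 10: conn=33 S1=-9 S2=23 S3=27 S4=48 blocked=[1]
Op 11: conn=33 S1=-9 S2=23 S3=40 S4=48 blocked=[1]
Op 12: conn=14 S1=-9 S2=4 S3=40 S4=48 blocked=[1]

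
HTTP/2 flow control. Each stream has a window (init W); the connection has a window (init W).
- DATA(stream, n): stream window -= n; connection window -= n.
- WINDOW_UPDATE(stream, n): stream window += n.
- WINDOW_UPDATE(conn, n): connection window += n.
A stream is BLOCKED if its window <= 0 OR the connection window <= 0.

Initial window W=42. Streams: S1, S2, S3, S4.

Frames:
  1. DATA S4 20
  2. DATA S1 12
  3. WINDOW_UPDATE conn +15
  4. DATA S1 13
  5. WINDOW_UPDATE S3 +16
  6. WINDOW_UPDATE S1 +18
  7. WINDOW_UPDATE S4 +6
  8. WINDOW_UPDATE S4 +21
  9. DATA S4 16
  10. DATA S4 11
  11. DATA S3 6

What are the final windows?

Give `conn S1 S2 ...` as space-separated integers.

Op 1: conn=22 S1=42 S2=42 S3=42 S4=22 blocked=[]
Op 2: conn=10 S1=30 S2=42 S3=42 S4=22 blocked=[]
Op 3: conn=25 S1=30 S2=42 S3=42 S4=22 blocked=[]
Op 4: conn=12 S1=17 S2=42 S3=42 S4=22 blocked=[]
Op 5: conn=12 S1=17 S2=42 S3=58 S4=22 blocked=[]
Op 6: conn=12 S1=35 S2=42 S3=58 S4=22 blocked=[]
Op 7: conn=12 S1=35 S2=42 S3=58 S4=28 blocked=[]
Op 8: conn=12 S1=35 S2=42 S3=58 S4=49 blocked=[]
Op 9: conn=-4 S1=35 S2=42 S3=58 S4=33 blocked=[1, 2, 3, 4]
Op 10: conn=-15 S1=35 S2=42 S3=58 S4=22 blocked=[1, 2, 3, 4]
Op 11: conn=-21 S1=35 S2=42 S3=52 S4=22 blocked=[1, 2, 3, 4]

Answer: -21 35 42 52 22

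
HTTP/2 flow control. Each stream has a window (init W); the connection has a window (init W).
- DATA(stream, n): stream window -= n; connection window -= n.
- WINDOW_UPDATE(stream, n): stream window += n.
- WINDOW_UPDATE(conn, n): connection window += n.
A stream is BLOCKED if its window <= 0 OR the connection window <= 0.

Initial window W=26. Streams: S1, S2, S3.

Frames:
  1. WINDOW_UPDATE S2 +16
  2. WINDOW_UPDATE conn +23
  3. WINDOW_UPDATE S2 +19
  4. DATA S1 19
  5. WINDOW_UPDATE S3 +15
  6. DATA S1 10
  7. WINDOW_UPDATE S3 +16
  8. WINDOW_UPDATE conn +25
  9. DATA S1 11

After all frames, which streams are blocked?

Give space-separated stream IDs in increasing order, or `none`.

Op 1: conn=26 S1=26 S2=42 S3=26 blocked=[]
Op 2: conn=49 S1=26 S2=42 S3=26 blocked=[]
Op 3: conn=49 S1=26 S2=61 S3=26 blocked=[]
Op 4: conn=30 S1=7 S2=61 S3=26 blocked=[]
Op 5: conn=30 S1=7 S2=61 S3=41 blocked=[]
Op 6: conn=20 S1=-3 S2=61 S3=41 blocked=[1]
Op 7: conn=20 S1=-3 S2=61 S3=57 blocked=[1]
Op 8: conn=45 S1=-3 S2=61 S3=57 blocked=[1]
Op 9: conn=34 S1=-14 S2=61 S3=57 blocked=[1]

Answer: S1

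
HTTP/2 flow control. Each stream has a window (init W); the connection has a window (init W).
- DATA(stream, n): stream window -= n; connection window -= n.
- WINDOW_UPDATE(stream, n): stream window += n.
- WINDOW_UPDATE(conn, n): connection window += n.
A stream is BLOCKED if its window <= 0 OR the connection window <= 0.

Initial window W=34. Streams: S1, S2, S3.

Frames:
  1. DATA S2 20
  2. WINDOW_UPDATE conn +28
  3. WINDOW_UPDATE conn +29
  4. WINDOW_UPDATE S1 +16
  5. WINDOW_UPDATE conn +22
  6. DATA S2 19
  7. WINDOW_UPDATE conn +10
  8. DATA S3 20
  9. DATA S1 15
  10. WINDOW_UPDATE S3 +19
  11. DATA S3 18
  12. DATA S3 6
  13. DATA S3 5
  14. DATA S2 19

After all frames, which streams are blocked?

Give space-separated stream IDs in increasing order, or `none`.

Op 1: conn=14 S1=34 S2=14 S3=34 blocked=[]
Op 2: conn=42 S1=34 S2=14 S3=34 blocked=[]
Op 3: conn=71 S1=34 S2=14 S3=34 blocked=[]
Op 4: conn=71 S1=50 S2=14 S3=34 blocked=[]
Op 5: conn=93 S1=50 S2=14 S3=34 blocked=[]
Op 6: conn=74 S1=50 S2=-5 S3=34 blocked=[2]
Op 7: conn=84 S1=50 S2=-5 S3=34 blocked=[2]
Op 8: conn=64 S1=50 S2=-5 S3=14 blocked=[2]
Op 9: conn=49 S1=35 S2=-5 S3=14 blocked=[2]
Op 10: conn=49 S1=35 S2=-5 S3=33 blocked=[2]
Op 11: conn=31 S1=35 S2=-5 S3=15 blocked=[2]
Op 12: conn=25 S1=35 S2=-5 S3=9 blocked=[2]
Op 13: conn=20 S1=35 S2=-5 S3=4 blocked=[2]
Op 14: conn=1 S1=35 S2=-24 S3=4 blocked=[2]

Answer: S2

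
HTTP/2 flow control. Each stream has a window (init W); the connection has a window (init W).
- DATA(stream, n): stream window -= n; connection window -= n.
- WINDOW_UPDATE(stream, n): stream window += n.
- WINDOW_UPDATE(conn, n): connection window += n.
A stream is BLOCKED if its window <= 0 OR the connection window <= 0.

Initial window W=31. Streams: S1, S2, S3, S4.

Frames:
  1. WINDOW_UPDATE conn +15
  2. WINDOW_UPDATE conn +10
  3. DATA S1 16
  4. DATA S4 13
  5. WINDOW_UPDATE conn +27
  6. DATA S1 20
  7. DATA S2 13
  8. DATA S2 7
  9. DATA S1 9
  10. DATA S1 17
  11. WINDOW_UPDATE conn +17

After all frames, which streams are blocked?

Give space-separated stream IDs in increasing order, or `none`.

Answer: S1

Derivation:
Op 1: conn=46 S1=31 S2=31 S3=31 S4=31 blocked=[]
Op 2: conn=56 S1=31 S2=31 S3=31 S4=31 blocked=[]
Op 3: conn=40 S1=15 S2=31 S3=31 S4=31 blocked=[]
Op 4: conn=27 S1=15 S2=31 S3=31 S4=18 blocked=[]
Op 5: conn=54 S1=15 S2=31 S3=31 S4=18 blocked=[]
Op 6: conn=34 S1=-5 S2=31 S3=31 S4=18 blocked=[1]
Op 7: conn=21 S1=-5 S2=18 S3=31 S4=18 blocked=[1]
Op 8: conn=14 S1=-5 S2=11 S3=31 S4=18 blocked=[1]
Op 9: conn=5 S1=-14 S2=11 S3=31 S4=18 blocked=[1]
Op 10: conn=-12 S1=-31 S2=11 S3=31 S4=18 blocked=[1, 2, 3, 4]
Op 11: conn=5 S1=-31 S2=11 S3=31 S4=18 blocked=[1]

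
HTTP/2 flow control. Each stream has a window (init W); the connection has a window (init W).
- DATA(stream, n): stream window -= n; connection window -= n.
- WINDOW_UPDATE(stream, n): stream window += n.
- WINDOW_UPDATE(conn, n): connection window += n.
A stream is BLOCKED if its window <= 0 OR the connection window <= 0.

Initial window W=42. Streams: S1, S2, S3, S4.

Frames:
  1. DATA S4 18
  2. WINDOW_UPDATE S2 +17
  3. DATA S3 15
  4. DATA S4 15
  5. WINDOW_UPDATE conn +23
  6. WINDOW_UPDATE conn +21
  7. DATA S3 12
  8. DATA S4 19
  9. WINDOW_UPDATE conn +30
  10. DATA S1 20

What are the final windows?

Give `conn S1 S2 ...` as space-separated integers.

Op 1: conn=24 S1=42 S2=42 S3=42 S4=24 blocked=[]
Op 2: conn=24 S1=42 S2=59 S3=42 S4=24 blocked=[]
Op 3: conn=9 S1=42 S2=59 S3=27 S4=24 blocked=[]
Op 4: conn=-6 S1=42 S2=59 S3=27 S4=9 blocked=[1, 2, 3, 4]
Op 5: conn=17 S1=42 S2=59 S3=27 S4=9 blocked=[]
Op 6: conn=38 S1=42 S2=59 S3=27 S4=9 blocked=[]
Op 7: conn=26 S1=42 S2=59 S3=15 S4=9 blocked=[]
Op 8: conn=7 S1=42 S2=59 S3=15 S4=-10 blocked=[4]
Op 9: conn=37 S1=42 S2=59 S3=15 S4=-10 blocked=[4]
Op 10: conn=17 S1=22 S2=59 S3=15 S4=-10 blocked=[4]

Answer: 17 22 59 15 -10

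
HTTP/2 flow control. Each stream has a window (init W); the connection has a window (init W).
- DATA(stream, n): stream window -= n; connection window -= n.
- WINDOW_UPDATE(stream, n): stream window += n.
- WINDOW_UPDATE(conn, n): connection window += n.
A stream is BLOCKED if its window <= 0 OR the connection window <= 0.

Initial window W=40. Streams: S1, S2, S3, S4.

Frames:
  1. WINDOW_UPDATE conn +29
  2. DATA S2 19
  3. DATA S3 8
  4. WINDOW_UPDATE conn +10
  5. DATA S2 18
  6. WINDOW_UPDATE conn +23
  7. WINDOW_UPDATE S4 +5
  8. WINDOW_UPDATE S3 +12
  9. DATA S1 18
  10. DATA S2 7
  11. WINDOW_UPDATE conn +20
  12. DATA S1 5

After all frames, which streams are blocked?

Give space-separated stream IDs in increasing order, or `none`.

Op 1: conn=69 S1=40 S2=40 S3=40 S4=40 blocked=[]
Op 2: conn=50 S1=40 S2=21 S3=40 S4=40 blocked=[]
Op 3: conn=42 S1=40 S2=21 S3=32 S4=40 blocked=[]
Op 4: conn=52 S1=40 S2=21 S3=32 S4=40 blocked=[]
Op 5: conn=34 S1=40 S2=3 S3=32 S4=40 blocked=[]
Op 6: conn=57 S1=40 S2=3 S3=32 S4=40 blocked=[]
Op 7: conn=57 S1=40 S2=3 S3=32 S4=45 blocked=[]
Op 8: conn=57 S1=40 S2=3 S3=44 S4=45 blocked=[]
Op 9: conn=39 S1=22 S2=3 S3=44 S4=45 blocked=[]
Op 10: conn=32 S1=22 S2=-4 S3=44 S4=45 blocked=[2]
Op 11: conn=52 S1=22 S2=-4 S3=44 S4=45 blocked=[2]
Op 12: conn=47 S1=17 S2=-4 S3=44 S4=45 blocked=[2]

Answer: S2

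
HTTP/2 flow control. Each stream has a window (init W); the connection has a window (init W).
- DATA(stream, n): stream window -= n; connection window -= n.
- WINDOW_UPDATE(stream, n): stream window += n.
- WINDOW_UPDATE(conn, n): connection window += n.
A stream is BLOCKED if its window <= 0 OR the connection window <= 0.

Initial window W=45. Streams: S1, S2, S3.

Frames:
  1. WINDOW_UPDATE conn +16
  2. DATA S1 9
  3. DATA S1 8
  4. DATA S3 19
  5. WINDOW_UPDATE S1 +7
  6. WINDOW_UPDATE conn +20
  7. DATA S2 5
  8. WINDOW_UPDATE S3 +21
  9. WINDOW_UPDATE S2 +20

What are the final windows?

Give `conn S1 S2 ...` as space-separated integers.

Op 1: conn=61 S1=45 S2=45 S3=45 blocked=[]
Op 2: conn=52 S1=36 S2=45 S3=45 blocked=[]
Op 3: conn=44 S1=28 S2=45 S3=45 blocked=[]
Op 4: conn=25 S1=28 S2=45 S3=26 blocked=[]
Op 5: conn=25 S1=35 S2=45 S3=26 blocked=[]
Op 6: conn=45 S1=35 S2=45 S3=26 blocked=[]
Op 7: conn=40 S1=35 S2=40 S3=26 blocked=[]
Op 8: conn=40 S1=35 S2=40 S3=47 blocked=[]
Op 9: conn=40 S1=35 S2=60 S3=47 blocked=[]

Answer: 40 35 60 47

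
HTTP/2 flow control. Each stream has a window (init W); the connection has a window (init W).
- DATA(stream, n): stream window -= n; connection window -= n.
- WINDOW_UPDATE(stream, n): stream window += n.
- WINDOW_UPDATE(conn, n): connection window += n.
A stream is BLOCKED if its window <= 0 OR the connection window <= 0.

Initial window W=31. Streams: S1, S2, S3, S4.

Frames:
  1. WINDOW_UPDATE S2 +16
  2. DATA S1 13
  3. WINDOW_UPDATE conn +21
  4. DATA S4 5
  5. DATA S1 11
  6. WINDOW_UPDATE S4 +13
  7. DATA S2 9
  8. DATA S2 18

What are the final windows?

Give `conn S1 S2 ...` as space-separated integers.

Answer: -4 7 20 31 39

Derivation:
Op 1: conn=31 S1=31 S2=47 S3=31 S4=31 blocked=[]
Op 2: conn=18 S1=18 S2=47 S3=31 S4=31 blocked=[]
Op 3: conn=39 S1=18 S2=47 S3=31 S4=31 blocked=[]
Op 4: conn=34 S1=18 S2=47 S3=31 S4=26 blocked=[]
Op 5: conn=23 S1=7 S2=47 S3=31 S4=26 blocked=[]
Op 6: conn=23 S1=7 S2=47 S3=31 S4=39 blocked=[]
Op 7: conn=14 S1=7 S2=38 S3=31 S4=39 blocked=[]
Op 8: conn=-4 S1=7 S2=20 S3=31 S4=39 blocked=[1, 2, 3, 4]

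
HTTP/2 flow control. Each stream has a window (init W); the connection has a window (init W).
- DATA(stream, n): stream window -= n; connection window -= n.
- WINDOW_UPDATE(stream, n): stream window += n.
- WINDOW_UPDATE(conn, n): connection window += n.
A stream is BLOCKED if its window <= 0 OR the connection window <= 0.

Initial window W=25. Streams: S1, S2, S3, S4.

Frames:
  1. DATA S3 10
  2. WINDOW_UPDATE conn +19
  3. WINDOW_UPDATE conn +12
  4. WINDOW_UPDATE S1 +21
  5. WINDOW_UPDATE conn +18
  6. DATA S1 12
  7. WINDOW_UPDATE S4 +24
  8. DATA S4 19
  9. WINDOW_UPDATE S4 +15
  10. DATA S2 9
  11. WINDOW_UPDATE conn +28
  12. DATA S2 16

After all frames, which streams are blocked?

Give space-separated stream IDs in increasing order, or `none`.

Op 1: conn=15 S1=25 S2=25 S3=15 S4=25 blocked=[]
Op 2: conn=34 S1=25 S2=25 S3=15 S4=25 blocked=[]
Op 3: conn=46 S1=25 S2=25 S3=15 S4=25 blocked=[]
Op 4: conn=46 S1=46 S2=25 S3=15 S4=25 blocked=[]
Op 5: conn=64 S1=46 S2=25 S3=15 S4=25 blocked=[]
Op 6: conn=52 S1=34 S2=25 S3=15 S4=25 blocked=[]
Op 7: conn=52 S1=34 S2=25 S3=15 S4=49 blocked=[]
Op 8: conn=33 S1=34 S2=25 S3=15 S4=30 blocked=[]
Op 9: conn=33 S1=34 S2=25 S3=15 S4=45 blocked=[]
Op 10: conn=24 S1=34 S2=16 S3=15 S4=45 blocked=[]
Op 11: conn=52 S1=34 S2=16 S3=15 S4=45 blocked=[]
Op 12: conn=36 S1=34 S2=0 S3=15 S4=45 blocked=[2]

Answer: S2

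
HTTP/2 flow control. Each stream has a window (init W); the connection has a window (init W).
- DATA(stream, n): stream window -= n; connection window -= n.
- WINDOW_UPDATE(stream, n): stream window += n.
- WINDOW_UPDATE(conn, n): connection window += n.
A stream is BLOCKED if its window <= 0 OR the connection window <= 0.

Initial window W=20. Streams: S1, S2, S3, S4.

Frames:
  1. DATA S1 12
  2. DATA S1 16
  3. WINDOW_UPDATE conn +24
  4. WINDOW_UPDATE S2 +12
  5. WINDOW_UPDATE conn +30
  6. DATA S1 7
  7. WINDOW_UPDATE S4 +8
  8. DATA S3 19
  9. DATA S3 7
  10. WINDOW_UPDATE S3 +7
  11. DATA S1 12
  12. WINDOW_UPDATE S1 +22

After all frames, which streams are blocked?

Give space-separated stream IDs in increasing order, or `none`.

Answer: S1

Derivation:
Op 1: conn=8 S1=8 S2=20 S3=20 S4=20 blocked=[]
Op 2: conn=-8 S1=-8 S2=20 S3=20 S4=20 blocked=[1, 2, 3, 4]
Op 3: conn=16 S1=-8 S2=20 S3=20 S4=20 blocked=[1]
Op 4: conn=16 S1=-8 S2=32 S3=20 S4=20 blocked=[1]
Op 5: conn=46 S1=-8 S2=32 S3=20 S4=20 blocked=[1]
Op 6: conn=39 S1=-15 S2=32 S3=20 S4=20 blocked=[1]
Op 7: conn=39 S1=-15 S2=32 S3=20 S4=28 blocked=[1]
Op 8: conn=20 S1=-15 S2=32 S3=1 S4=28 blocked=[1]
Op 9: conn=13 S1=-15 S2=32 S3=-6 S4=28 blocked=[1, 3]
Op 10: conn=13 S1=-15 S2=32 S3=1 S4=28 blocked=[1]
Op 11: conn=1 S1=-27 S2=32 S3=1 S4=28 blocked=[1]
Op 12: conn=1 S1=-5 S2=32 S3=1 S4=28 blocked=[1]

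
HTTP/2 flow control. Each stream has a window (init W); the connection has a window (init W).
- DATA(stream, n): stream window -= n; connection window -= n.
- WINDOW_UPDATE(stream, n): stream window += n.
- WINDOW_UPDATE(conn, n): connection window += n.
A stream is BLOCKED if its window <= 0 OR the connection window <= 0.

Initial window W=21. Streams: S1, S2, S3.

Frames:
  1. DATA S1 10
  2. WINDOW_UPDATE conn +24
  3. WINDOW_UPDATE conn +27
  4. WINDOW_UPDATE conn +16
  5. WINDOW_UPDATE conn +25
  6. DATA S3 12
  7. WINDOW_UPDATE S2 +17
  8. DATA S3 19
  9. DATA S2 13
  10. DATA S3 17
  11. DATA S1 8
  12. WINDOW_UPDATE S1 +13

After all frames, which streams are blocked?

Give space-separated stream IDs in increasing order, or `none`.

Answer: S3

Derivation:
Op 1: conn=11 S1=11 S2=21 S3=21 blocked=[]
Op 2: conn=35 S1=11 S2=21 S3=21 blocked=[]
Op 3: conn=62 S1=11 S2=21 S3=21 blocked=[]
Op 4: conn=78 S1=11 S2=21 S3=21 blocked=[]
Op 5: conn=103 S1=11 S2=21 S3=21 blocked=[]
Op 6: conn=91 S1=11 S2=21 S3=9 blocked=[]
Op 7: conn=91 S1=11 S2=38 S3=9 blocked=[]
Op 8: conn=72 S1=11 S2=38 S3=-10 blocked=[3]
Op 9: conn=59 S1=11 S2=25 S3=-10 blocked=[3]
Op 10: conn=42 S1=11 S2=25 S3=-27 blocked=[3]
Op 11: conn=34 S1=3 S2=25 S3=-27 blocked=[3]
Op 12: conn=34 S1=16 S2=25 S3=-27 blocked=[3]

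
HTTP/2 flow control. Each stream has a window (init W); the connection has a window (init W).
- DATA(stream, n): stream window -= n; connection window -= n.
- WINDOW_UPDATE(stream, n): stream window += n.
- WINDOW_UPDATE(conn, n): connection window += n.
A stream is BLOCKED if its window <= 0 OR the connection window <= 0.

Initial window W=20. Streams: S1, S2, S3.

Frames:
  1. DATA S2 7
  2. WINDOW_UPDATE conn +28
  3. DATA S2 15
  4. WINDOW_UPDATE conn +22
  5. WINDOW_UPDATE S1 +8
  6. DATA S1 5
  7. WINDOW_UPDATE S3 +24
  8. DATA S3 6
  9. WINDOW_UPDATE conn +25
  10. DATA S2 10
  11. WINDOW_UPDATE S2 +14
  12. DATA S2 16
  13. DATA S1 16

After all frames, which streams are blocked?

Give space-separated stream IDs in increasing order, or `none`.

Op 1: conn=13 S1=20 S2=13 S3=20 blocked=[]
Op 2: conn=41 S1=20 S2=13 S3=20 blocked=[]
Op 3: conn=26 S1=20 S2=-2 S3=20 blocked=[2]
Op 4: conn=48 S1=20 S2=-2 S3=20 blocked=[2]
Op 5: conn=48 S1=28 S2=-2 S3=20 blocked=[2]
Op 6: conn=43 S1=23 S2=-2 S3=20 blocked=[2]
Op 7: conn=43 S1=23 S2=-2 S3=44 blocked=[2]
Op 8: conn=37 S1=23 S2=-2 S3=38 blocked=[2]
Op 9: conn=62 S1=23 S2=-2 S3=38 blocked=[2]
Op 10: conn=52 S1=23 S2=-12 S3=38 blocked=[2]
Op 11: conn=52 S1=23 S2=2 S3=38 blocked=[]
Op 12: conn=36 S1=23 S2=-14 S3=38 blocked=[2]
Op 13: conn=20 S1=7 S2=-14 S3=38 blocked=[2]

Answer: S2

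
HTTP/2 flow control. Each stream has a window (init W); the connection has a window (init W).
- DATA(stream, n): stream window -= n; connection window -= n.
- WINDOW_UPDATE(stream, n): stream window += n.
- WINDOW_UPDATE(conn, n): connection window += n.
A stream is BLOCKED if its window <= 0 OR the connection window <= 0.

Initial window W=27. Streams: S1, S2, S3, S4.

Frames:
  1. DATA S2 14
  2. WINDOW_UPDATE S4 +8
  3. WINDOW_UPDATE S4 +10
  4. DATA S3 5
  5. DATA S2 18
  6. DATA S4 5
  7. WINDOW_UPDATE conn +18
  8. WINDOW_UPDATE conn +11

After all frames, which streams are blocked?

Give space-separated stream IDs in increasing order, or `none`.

Answer: S2

Derivation:
Op 1: conn=13 S1=27 S2=13 S3=27 S4=27 blocked=[]
Op 2: conn=13 S1=27 S2=13 S3=27 S4=35 blocked=[]
Op 3: conn=13 S1=27 S2=13 S3=27 S4=45 blocked=[]
Op 4: conn=8 S1=27 S2=13 S3=22 S4=45 blocked=[]
Op 5: conn=-10 S1=27 S2=-5 S3=22 S4=45 blocked=[1, 2, 3, 4]
Op 6: conn=-15 S1=27 S2=-5 S3=22 S4=40 blocked=[1, 2, 3, 4]
Op 7: conn=3 S1=27 S2=-5 S3=22 S4=40 blocked=[2]
Op 8: conn=14 S1=27 S2=-5 S3=22 S4=40 blocked=[2]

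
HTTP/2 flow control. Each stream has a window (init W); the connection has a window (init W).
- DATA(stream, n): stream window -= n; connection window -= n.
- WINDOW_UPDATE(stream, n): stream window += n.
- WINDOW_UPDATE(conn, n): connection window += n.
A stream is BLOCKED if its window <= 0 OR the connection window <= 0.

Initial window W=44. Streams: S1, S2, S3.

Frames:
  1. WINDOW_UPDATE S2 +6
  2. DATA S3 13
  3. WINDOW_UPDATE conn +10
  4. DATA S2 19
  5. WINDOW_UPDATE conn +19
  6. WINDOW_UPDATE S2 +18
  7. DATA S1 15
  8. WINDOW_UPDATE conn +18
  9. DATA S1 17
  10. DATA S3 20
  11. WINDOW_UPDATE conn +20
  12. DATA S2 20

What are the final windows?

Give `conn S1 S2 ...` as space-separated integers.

Op 1: conn=44 S1=44 S2=50 S3=44 blocked=[]
Op 2: conn=31 S1=44 S2=50 S3=31 blocked=[]
Op 3: conn=41 S1=44 S2=50 S3=31 blocked=[]
Op 4: conn=22 S1=44 S2=31 S3=31 blocked=[]
Op 5: conn=41 S1=44 S2=31 S3=31 blocked=[]
Op 6: conn=41 S1=44 S2=49 S3=31 blocked=[]
Op 7: conn=26 S1=29 S2=49 S3=31 blocked=[]
Op 8: conn=44 S1=29 S2=49 S3=31 blocked=[]
Op 9: conn=27 S1=12 S2=49 S3=31 blocked=[]
Op 10: conn=7 S1=12 S2=49 S3=11 blocked=[]
Op 11: conn=27 S1=12 S2=49 S3=11 blocked=[]
Op 12: conn=7 S1=12 S2=29 S3=11 blocked=[]

Answer: 7 12 29 11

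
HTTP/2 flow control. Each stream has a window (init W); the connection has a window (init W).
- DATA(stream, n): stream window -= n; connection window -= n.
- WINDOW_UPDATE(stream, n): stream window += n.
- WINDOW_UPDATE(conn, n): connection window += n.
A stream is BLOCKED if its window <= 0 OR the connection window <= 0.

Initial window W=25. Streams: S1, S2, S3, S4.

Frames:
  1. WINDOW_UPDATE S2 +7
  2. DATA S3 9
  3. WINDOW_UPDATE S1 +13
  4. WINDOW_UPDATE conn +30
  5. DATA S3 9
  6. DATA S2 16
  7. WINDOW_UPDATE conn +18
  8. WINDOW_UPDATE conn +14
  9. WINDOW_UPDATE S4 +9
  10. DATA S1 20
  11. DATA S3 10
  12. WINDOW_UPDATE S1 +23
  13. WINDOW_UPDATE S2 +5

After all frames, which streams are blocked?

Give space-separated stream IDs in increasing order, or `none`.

Op 1: conn=25 S1=25 S2=32 S3=25 S4=25 blocked=[]
Op 2: conn=16 S1=25 S2=32 S3=16 S4=25 blocked=[]
Op 3: conn=16 S1=38 S2=32 S3=16 S4=25 blocked=[]
Op 4: conn=46 S1=38 S2=32 S3=16 S4=25 blocked=[]
Op 5: conn=37 S1=38 S2=32 S3=7 S4=25 blocked=[]
Op 6: conn=21 S1=38 S2=16 S3=7 S4=25 blocked=[]
Op 7: conn=39 S1=38 S2=16 S3=7 S4=25 blocked=[]
Op 8: conn=53 S1=38 S2=16 S3=7 S4=25 blocked=[]
Op 9: conn=53 S1=38 S2=16 S3=7 S4=34 blocked=[]
Op 10: conn=33 S1=18 S2=16 S3=7 S4=34 blocked=[]
Op 11: conn=23 S1=18 S2=16 S3=-3 S4=34 blocked=[3]
Op 12: conn=23 S1=41 S2=16 S3=-3 S4=34 blocked=[3]
Op 13: conn=23 S1=41 S2=21 S3=-3 S4=34 blocked=[3]

Answer: S3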